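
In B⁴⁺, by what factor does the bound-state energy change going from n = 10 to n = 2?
25.000000

Using E_n = -13.6057 Z² / n² eV with Z = 5:

E_2 = -13.6057 × 5² / 2² = -340.1425 / 4 = -85.035625000000 eV
E_10 = -13.6057 × 5² / 10² = -340.1425 / 100 = -3.401425000000 eV

The ratio is:
E_2/E_10 = (-85.035625000000) / (-3.401425000000)
E_2/E_10 = (-340.1425/4) / (-340.1425/100)
E_2/E_10 = 100/4
E_2/E_10 = 25.000000
(Note: the Z² factors cancel in the ratio.)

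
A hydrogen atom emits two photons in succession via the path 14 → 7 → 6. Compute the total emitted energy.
0.31 eV

The energy levels of hydrogen are E_n = -13.6057 / n² eV.

First transition (14 → 7):
ΔE₁ = |E_7 - E_14|
ΔE₁ = |-0.27766735 - (-0.06941684)| = 0.20825 eV

Second transition (7 → 6):
ΔE₂ = |E_6 - E_7|
ΔE₂ = |-0.37793611 - (-0.27766735)| = 0.10027 eV

Total energy released:
E_total = ΔE₁ + ΔE₂ = 0.20825 + 0.10027 = 0.31 eV

Note: This equals the direct transition 14 → 6: 0.31 eV ✓
Energy is conserved regardless of the path taken.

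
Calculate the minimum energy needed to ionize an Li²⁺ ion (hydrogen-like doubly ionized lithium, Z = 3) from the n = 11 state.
1.01 eV

The ionization energy is the energy needed to remove the electron completely (n → ∞).

For a hydrogen-like ion with Z = 3, E_n = -13.6057 Z² / n² eV.

At n = 11: E_11 = -13.6057 × 3² / 11² = -1.01199 eV
At n = ∞: E_∞ = 0 eV

Ionization energy = E_∞ - E_11 = 0 - (-1.01199) = 1.01199 eV
Ionization energy ≈ 1.01 eV

This is also called the binding energy of the electron in state n = 11.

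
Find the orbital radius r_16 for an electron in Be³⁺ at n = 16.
3.3867 nm (or 33.8673 Å)

The Bohr radius formula is:
r_n = n² a₀ / Z

where a₀ = 0.0529177 nm is the Bohr radius.

For Be³⁺ (Z = 4) at n = 16:
r_16 = 16² × 0.0529177 nm / 4
r_16 = 256 × 0.0529177 nm / 4
r_16 = 13.54693 nm / 4
r_16 = 3.3867 nm

The electron orbits at approximately 3.3867 nm from the nucleus.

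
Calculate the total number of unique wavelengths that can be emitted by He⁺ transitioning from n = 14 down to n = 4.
55

The electron can occupy levels n = 4, 5, ..., 14 during de-excitation — that is m = 14 - 4 + 1 = 11 distinct levels.

The number of distinct spectral lines equals the number of ways to choose 2 of these m levels (each pair gives one possible emission transition):

Number of lines = m(m-1)/2 = 11×10/2 = 55

These correspond to all possible transitions between the 11 levels:
14 → 13, 14 → 12, 14 → 11, 14 → 10, 14 → 9, 14 → 8, 14 → 7, 14 → 6...

Each transition produces a photon with a unique energy (and thus wavelength). This count does not depend on Z.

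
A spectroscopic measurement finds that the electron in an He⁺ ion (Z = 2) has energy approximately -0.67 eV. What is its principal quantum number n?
n = 9

The exact energy levels follow E_n = -13.6057 Z² / n² eV with Z = 2.

The measured value (-0.67 eV) is reported to only 2 significant figures, so we must test candidate n values and see which one matches to that precision.

Candidate energies:
  n = 7:  E = -13.6057 × 2² / 7² = -1.11067 eV
  n = 8:  E = -13.6057 × 2² / 8² = -0.85036 eV
  n = 9:  E = -13.6057 × 2² / 9² = -0.67189 eV  ← matches
  n = 10:  E = -13.6057 × 2² / 10² = -0.54423 eV
  n = 11:  E = -13.6057 × 2² / 11² = -0.44978 eV

Checking against the measurement of -0.67 eV (2 sig figs), only n = 9 agrees:
E_9 = -0.67189 eV, which rounds to -0.67 eV ✓

Therefore n = 9.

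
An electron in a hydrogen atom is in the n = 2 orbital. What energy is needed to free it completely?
3.40143 eV

The ionization energy is the energy needed to remove the electron completely (n → ∞).

For hydrogen, E_n = -13.6057 eV / n².

At n = 2: E_2 = -13.6057 / 2² = -3.40142500 eV
At n = ∞: E_∞ = 0 eV

Ionization energy = E_∞ - E_2 = 0 - (-3.40142500) = 3.40142500 eV
Ionization energy ≈ 3.40143 eV

This is also called the binding energy of the electron in state n = 2.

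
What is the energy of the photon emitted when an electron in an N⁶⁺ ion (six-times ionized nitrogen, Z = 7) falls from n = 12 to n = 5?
22.03745 eV

The energy levels are E_n = -13.6057 Z² eV / n².

Energy at n = 12: E_12 = -13.6057 × 7² / 12² = -4.62971736 eV
Energy at n = 5: E_5 = -13.6057 × 7² / 5² = -26.66717200 eV

For emission (electron falling to lower state), the photon energy is:
E_photon = E_12 - E_5 = |-4.62971736 - (-26.66717200)|
E_photon = 22.03745 eV

This energy is carried away by the emitted photon.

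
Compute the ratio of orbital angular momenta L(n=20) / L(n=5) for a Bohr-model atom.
4.00000

In the Bohr model, L_n = nℏ, so the ratio is purely the ratio of quantum numbers:

L_20/L_5 = 20ℏ / 5ℏ = 20/5 = 4.00000

The angular momentum scales linearly with n.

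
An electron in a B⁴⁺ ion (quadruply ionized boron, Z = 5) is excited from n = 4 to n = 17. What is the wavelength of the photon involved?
61.7390 nm

First, find the transition energy using E_n = -13.6057 Z² / n² eV:
E_4 = -13.6057 × 5² / 4² = -21.258906 eV
E_17 = -13.6057 × 5² / 17² = -1.176964 eV

Photon energy: |ΔE| = |E_17 - E_4| = 20.081942 eV

Convert to wavelength using E = hc/λ with hc = 1239.84 eV·nm:
λ = hc/E = 1239.84 eV·nm / 20.081942 eV
λ = 61.7390 nm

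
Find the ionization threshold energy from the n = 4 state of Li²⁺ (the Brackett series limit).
7.65 eV

The series limit corresponds to the transition from n = ∞ to n = 4.
This is the highest energy (shortest wavelength) transition in the Brackett series.

E_∞ = 0 eV
E_4 = -13.6057 × 3² / 4² = -7.65 eV

Energy at series limit:
ΔE = E_∞ - E_4 = 0 - (-7.65) = 7.65 eV

This energy equals the ionization energy from the n = 4 state of Li²⁺.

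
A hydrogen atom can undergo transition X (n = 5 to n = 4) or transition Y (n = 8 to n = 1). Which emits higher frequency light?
8 → 1

Calculate the energy for each transition:

Transition 5 → 4:
ΔE₁ = |E_4 - E_5| = |-13.6057/4² - (-13.6057/5²)|
ΔE₁ = |-0.85035625 - (-0.54422800)| = 0.30613 eV

Transition 8 → 1:
ΔE₂ = |E_1 - E_8| = |-13.6057/1² - (-13.6057/8²)|
ΔE₂ = |-13.60570000 - (-0.21258906)| = 13.39311 eV

Since 13.39311 eV > 0.30613 eV, the transition 8 → 1 emits the more energetic photon.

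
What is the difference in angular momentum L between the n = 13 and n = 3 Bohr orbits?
1.05457e-33 J·s (or 10ℏ)

In the Bohr model, L_n = nℏ where ℏ = 1.0545718e-34 J·s.

L_13 = 13ℏ = 1.3709433e-33 J·s
L_3 = 3ℏ = 3.1637154e-34 J·s

ΔL = L_13 - L_3 = (13 - 3)ℏ = 10ℏ
ΔL = 10 × 1.0545718e-34 J·s = 1.05457e-33 J·s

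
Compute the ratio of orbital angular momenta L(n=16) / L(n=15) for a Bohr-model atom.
1.07

In the Bohr model, L_n = nℏ, so the ratio is purely the ratio of quantum numbers:

L_16/L_15 = 16ℏ / 15ℏ = 16/15 = 1.07

The angular momentum scales linearly with n.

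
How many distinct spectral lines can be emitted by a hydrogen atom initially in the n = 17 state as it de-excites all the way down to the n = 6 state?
66

The electron can occupy levels n = 6, 7, ..., 17 during de-excitation — that is m = 17 - 6 + 1 = 12 distinct levels.

The number of distinct spectral lines equals the number of ways to choose 2 of these m levels (each pair gives one possible emission transition):

Number of lines = m(m-1)/2 = 12×11/2 = 66

These correspond to all possible transitions between the 12 levels:
17 → 16, 17 → 15, 17 → 14, 17 → 13, 17 → 12, 17 → 11, 17 → 10, 17 → 9...

Each transition produces a photon with a unique energy (and thus wavelength). This count does not depend on Z.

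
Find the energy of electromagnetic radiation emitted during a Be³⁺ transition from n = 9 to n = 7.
1.755 eV

The energy levels are E_n = -13.6057 Z² eV / n².

Energy at n = 9: E_9 = -13.6057 × 4² / 9² = -2.687546 eV
Energy at n = 7: E_7 = -13.6057 × 4² / 7² = -4.442678 eV

For emission (electron falling to lower state), the photon energy is:
E_photon = E_9 - E_7 = |-2.687546 - (-4.442678)|
E_photon = 1.755 eV

This energy is carried away by the emitted photon.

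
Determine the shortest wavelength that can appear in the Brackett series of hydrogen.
1458.02421 nm

The series limit corresponds to the transition from n = ∞ to n = 4.
This is the highest energy (shortest wavelength) transition in the Brackett series.

E_∞ = 0 eV
E_4 = -13.6057 / 4² = -0.85035625000 eV

Energy at series limit:
ΔE = E_∞ - E_4 = 0 - (-0.85035625000) = 0.85035625000 eV
λ = hc/E = 1239.84 eV·nm / 0.85035625000 eV = 1458.02421 nm

This energy equals the ionization energy from the n = 4 state of hydrogen.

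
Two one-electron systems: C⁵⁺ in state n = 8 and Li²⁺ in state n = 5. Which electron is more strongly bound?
C⁵⁺ at n = 8 (E = -7.653206 eV)

Using E_n = -13.6057 Z² / n² eV:

C⁵⁺ (Z = 6) at n = 8:
E = -13.6057 × 6² / 8² = -13.6057 × 36 / 64 = -7.653206250 eV

Li²⁺ (Z = 3) at n = 5:
E = -13.6057 × 3² / 5² = -13.6057 × 9 / 25 = -4.898052000 eV

Since -7.653206250 eV < -4.898052000 eV,
C⁵⁺ at n = 8 is more tightly bound (requires more energy to ionize).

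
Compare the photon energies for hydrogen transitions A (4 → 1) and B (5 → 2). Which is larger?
4 → 1

Calculate the energy for each transition:

Transition 4 → 1:
ΔE₁ = |E_1 - E_4| = |-13.6057/1² - (-13.6057/4²)|
ΔE₁ = |-13.605700000000 - (-0.850356250000)| = 12.755343750 eV

Transition 5 → 2:
ΔE₂ = |E_2 - E_5| = |-13.6057/2² - (-13.6057/5²)|
ΔE₂ = |-3.401425000000 - (-0.544228000000)| = 2.857197000 eV

Since 12.755343750 eV > 2.857197000 eV, the transition 4 → 1 emits the more energetic photon.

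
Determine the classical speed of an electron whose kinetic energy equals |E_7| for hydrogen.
3.12528e+05 m/s (or 0.10% of c)

The binding energy at n = 7 for hydrogen is:
E_7 = -13.6057/7² = -0.277667347 eV
|E_7| = 0.277667347 eV

Convert to Joules:
KE = 0.277667347 eV × (1.602177 × 10⁻¹⁹ J/eV) = 4.4487224e-20 J

Using KE = ½mv²:
v = √(2·KE/m_e)
v = √(2 × 4.4487224e-20 J / 9.10938 × 10⁻³¹ kg)
v = 3.12528e+05 m/s

This is approximately 0.10% the speed of light.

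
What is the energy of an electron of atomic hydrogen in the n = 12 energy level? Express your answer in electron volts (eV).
-0.09448 eV

The energy levels of a hydrogen-like atom are given by:
E_n = -13.6057 eV / n²

For n = 12:
E_12 = -13.6057 eV / 12²
E_12 = -13.6057 eV / 144
E_12 = -0.09448 eV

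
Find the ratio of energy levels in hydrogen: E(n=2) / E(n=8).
16.000000

Using E_n = -13.6057 Z² / n² eV with Z = 1:

E_2 = -13.6057 / 2² = -13.6057 / 4 = -3.401425000000 eV
E_8 = -13.6057 / 8² = -13.6057 / 64 = -0.212589062500 eV

The ratio is:
E_2/E_8 = (-3.401425000000) / (-0.212589062500)
E_2/E_8 = (-13.6057/4) / (-13.6057/64)
E_2/E_8 = 64/4
E_2/E_8 = 16.000000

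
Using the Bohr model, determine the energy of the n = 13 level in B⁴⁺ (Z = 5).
-2.01 eV

For hydrogen-like ions, the energy levels scale with Z²:
E_n = -13.6057 Z² / n² eV

For B⁴⁺ (Z = 5) at n = 13:
E_13 = -13.6057 × 5² / 13²
E_13 = -13.6057 × 25 / 169
E_13 = -340.1425 / 169
E_13 = -2.01 eV

The energy is 25 times more negative than hydrogen at the same n due to the stronger nuclear charge.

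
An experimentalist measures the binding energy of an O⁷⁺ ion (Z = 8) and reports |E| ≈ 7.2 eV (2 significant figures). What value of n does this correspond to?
n = 11

The exact energy levels follow E_n = -13.6057 Z² / n² eV with Z = 8.

The measured value (-7.2 eV) is reported to only 2 significant figures, so we must test candidate n values and see which one matches to that precision.

Candidate energies:
  n = 9:  E = -13.6057 × 8² / 9² = -10.75018 eV
  n = 10:  E = -13.6057 × 8² / 10² = -8.70765 eV
  n = 11:  E = -13.6057 × 8² / 11² = -7.19640 eV  ← matches
  n = 12:  E = -13.6057 × 8² / 12² = -6.04698 eV
  n = 13:  E = -13.6057 × 8² / 13² = -5.15245 eV

Checking against the measurement of -7.2 eV (2 sig figs), only n = 11 agrees:
E_11 = -7.19640 eV, which rounds to -7.2 eV ✓

Therefore n = 11.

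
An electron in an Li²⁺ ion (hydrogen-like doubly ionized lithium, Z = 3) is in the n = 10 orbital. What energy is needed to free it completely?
1.224513 eV

The ionization energy is the energy needed to remove the electron completely (n → ∞).

For a hydrogen-like ion with Z = 3, E_n = -13.6057 Z² / n² eV.

At n = 10: E_10 = -13.6057 × 3² / 10² = -1.224513000 eV
At n = ∞: E_∞ = 0 eV

Ionization energy = E_∞ - E_10 = 0 - (-1.224513000) = 1.224513000 eV
Ionization energy ≈ 1.224513 eV

This is also called the binding energy of the electron in state n = 10.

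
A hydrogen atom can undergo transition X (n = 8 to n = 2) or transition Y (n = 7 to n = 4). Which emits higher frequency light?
8 → 2

Calculate the energy for each transition:

Transition 8 → 2:
ΔE₁ = |E_2 - E_8| = |-13.6057/2² - (-13.6057/8²)|
ΔE₁ = |-3.4014250000 - (-0.2125890625)| = 3.1888359 eV

Transition 7 → 4:
ΔE₂ = |E_4 - E_7| = |-13.6057/4² - (-13.6057/7²)|
ΔE₂ = |-0.8503562500 - (-0.2776673469)| = 0.5726889 eV

Since 3.1888359 eV > 0.5726889 eV, the transition 8 → 2 emits the more energetic photon.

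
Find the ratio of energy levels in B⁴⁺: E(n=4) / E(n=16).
16.000000

Using E_n = -13.6057 Z² / n² eV with Z = 5:

E_4 = -13.6057 × 5² / 4² = -340.1425 / 16 = -21.258906250000 eV
E_16 = -13.6057 × 5² / 16² = -340.1425 / 256 = -1.328681640625 eV

The ratio is:
E_4/E_16 = (-21.258906250000) / (-1.328681640625)
E_4/E_16 = (-340.1425/16) / (-340.1425/256)
E_4/E_16 = 256/16
E_4/E_16 = 16.000000
(Note: the Z² factors cancel in the ratio.)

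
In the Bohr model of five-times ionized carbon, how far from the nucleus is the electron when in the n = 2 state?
0.0353 nm (or 0.3528 Å)

The Bohr radius formula is:
r_n = n² a₀ / Z

where a₀ = 0.0529177 nm is the Bohr radius.

For C⁵⁺ (Z = 6) at n = 2:
r_2 = 2² × 0.0529177 nm / 6
r_2 = 4 × 0.0529177 nm / 6
r_2 = 0.21167 nm / 6
r_2 = 0.0353 nm

The electron orbits at approximately 0.0353 nm from the nucleus.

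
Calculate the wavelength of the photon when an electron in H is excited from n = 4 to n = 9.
1816.92248 nm

First, find the transition energy using E_n = -13.6057 / n² eV:
E_4 = -13.6057 / 4² = -0.85035625000 eV
E_9 = -13.6057 / 9² = -0.16797160494 eV

Photon energy: |ΔE| = |E_9 - E_4| = 0.68238464506 eV

Convert to wavelength using E = hc/λ with hc = 1239.84 eV·nm:
λ = hc/E = 1239.84 eV·nm / 0.68238464506 eV
λ = 1816.92248 nm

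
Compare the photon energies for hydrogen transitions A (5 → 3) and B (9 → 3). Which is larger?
9 → 3

Calculate the energy for each transition:

Transition 5 → 3:
ΔE₁ = |E_3 - E_5| = |-13.6057/3² - (-13.6057/5²)|
ΔE₁ = |-1.5117444444 - (-0.5442280000)| = 0.9675164 eV

Transition 9 → 3:
ΔE₂ = |E_3 - E_9| = |-13.6057/3² - (-13.6057/9²)|
ΔE₂ = |-1.5117444444 - (-0.1679716049)| = 1.3437728 eV

Since 1.3437728 eV > 0.9675164 eV, the transition 9 → 3 emits the more energetic photon.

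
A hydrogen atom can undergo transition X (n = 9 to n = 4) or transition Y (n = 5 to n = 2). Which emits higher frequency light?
5 → 2

Calculate the energy for each transition:

Transition 9 → 4:
ΔE₁ = |E_4 - E_9| = |-13.6057/4² - (-13.6057/9²)|
ΔE₁ = |-0.8503562500 - (-0.1679716049)| = 0.6823846 eV

Transition 5 → 2:
ΔE₂ = |E_2 - E_5| = |-13.6057/2² - (-13.6057/5²)|
ΔE₂ = |-3.4014250000 - (-0.5442280000)| = 2.8571970 eV

Since 2.8571970 eV > 0.6823846 eV, the transition 5 → 2 emits the more energetic photon.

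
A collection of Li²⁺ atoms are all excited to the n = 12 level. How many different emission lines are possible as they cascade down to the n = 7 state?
15

The electron can occupy levels n = 7, 8, ..., 12 during de-excitation — that is m = 12 - 7 + 1 = 6 distinct levels.

The number of distinct spectral lines equals the number of ways to choose 2 of these m levels (each pair gives one possible emission transition):

Number of lines = m(m-1)/2 = 6×5/2 = 15

These correspond to all possible transitions between the 6 levels:
12 → 11, 12 → 10, 12 → 9, 12 → 8, 12 → 7, 11 → 10, 11 → 9, 11 → 8...

Each transition produces a photon with a unique energy (and thus wavelength). This count does not depend on Z.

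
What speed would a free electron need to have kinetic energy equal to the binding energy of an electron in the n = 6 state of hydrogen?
3.65e+05 m/s (or 0.122% of c)

The binding energy at n = 6 for hydrogen is:
E_6 = -13.6057/6² = -0.377936 eV
|E_6| = 0.377936 eV

Convert to Joules:
KE = 0.377936 eV × (1.602177 × 10⁻¹⁹ J/eV) = 6.0552e-20 J

Using KE = ½mv²:
v = √(2·KE/m_e)
v = √(2 × 6.0552e-20 J / 9.10938 × 10⁻³¹ kg)
v = 3.65e+05 m/s

This is approximately 0.122% the speed of light.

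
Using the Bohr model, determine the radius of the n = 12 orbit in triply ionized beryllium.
1.9050 nm (or 19.0504 Å)

The Bohr radius formula is:
r_n = n² a₀ / Z

where a₀ = 0.0529177 nm is the Bohr radius.

For Be³⁺ (Z = 4) at n = 12:
r_12 = 12² × 0.0529177 nm / 4
r_12 = 144 × 0.0529177 nm / 4
r_12 = 7.62015 nm / 4
r_12 = 1.9050 nm

The electron orbits at approximately 1.9050 nm from the nucleus.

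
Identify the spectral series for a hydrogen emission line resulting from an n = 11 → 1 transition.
Lyman series

The spectral series in hydrogen are named based on the final (lower) energy level:
- Lyman series: n_final = 1 (ultraviolet)
- Balmer series: n_final = 2 (visible/near-UV)
- Paschen series: n_final = 3 (infrared)
- Brackett series: n_final = 4 (infrared)
- Pfund series: n_final = 5 (far infrared)

Since this transition ends at n = 1, it belongs to the Lyman series.

For reference, this 11 → 1 line has photon energy
ΔE = 13.6057 eV × (1/1² - 1/11²) = 13.49325620 eV,
corresponding to wavelength λ = hc/ΔE = 1239.84 eV·nm / 13.49325620 eV = 91.885901 nm in the ultraviolet region.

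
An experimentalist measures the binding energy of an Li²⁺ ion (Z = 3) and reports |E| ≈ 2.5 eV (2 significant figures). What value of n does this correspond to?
n = 7

The exact energy levels follow E_n = -13.6057 Z² / n² eV with Z = 3.

The measured value (-2.5 eV) is reported to only 2 significant figures, so we must test candidate n values and see which one matches to that precision.

Candidate energies:
  n = 5:  E = -13.6057 × 3² / 5² = -4.898052 eV
  n = 6:  E = -13.6057 × 3² / 6² = -3.401425 eV
  n = 7:  E = -13.6057 × 3² / 7² = -2.499006 eV  ← matches
  n = 8:  E = -13.6057 × 3² / 8² = -1.913302 eV
  n = 9:  E = -13.6057 × 3² / 9² = -1.511744 eV

Checking against the measurement of -2.5 eV (2 sig figs), only n = 7 agrees:
E_7 = -2.499006 eV, which rounds to -2.5 eV ✓

Therefore n = 7.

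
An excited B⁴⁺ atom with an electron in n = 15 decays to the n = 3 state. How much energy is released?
36.282 eV

The energy levels are E_n = -13.6057 Z² eV / n².

Energy at n = 15: E_15 = -13.6057 × 5² / 15² = -1.511744 eV
Energy at n = 3: E_3 = -13.6057 × 5² / 3² = -37.793611 eV

For emission (electron falling to lower state), the photon energy is:
E_photon = E_15 - E_3 = |-1.511744 - (-37.793611)|
E_photon = 36.282 eV

This energy is carried away by the emitted photon.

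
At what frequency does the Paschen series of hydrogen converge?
3.655e+14 Hz

The series limit corresponds to the transition from n = ∞ to n = 3.
This is the highest energy (shortest wavelength) transition in the Paschen series.

E_∞ = 0 eV
E_3 = -13.6057 / 3² = -1.51174444 eV

Energy at series limit:
ΔE = E_∞ - E_3 = 0 - (-1.51174444) = 1.51174444 eV
E = 1.51174444 eV × (1.602177 × 10⁻¹⁹ J/eV) = 2.42208e-19 J
f = E/h = 2.42208e-19 J / (6.62607 × 10⁻³⁴ J·s) = 3.655e+14 Hz

This energy equals the ionization energy from the n = 3 state of hydrogen.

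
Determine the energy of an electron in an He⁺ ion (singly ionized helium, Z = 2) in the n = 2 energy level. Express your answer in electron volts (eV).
-13.606 eV

The energy levels of a hydrogen-like atom are given by:
E_n = -13.6057 Z² / n² eV  (with Z = 2 for He⁺)

For n = 2:
E_2 = -13.6057 × 2² / 2²
E_2 = -13.6057 × 4 / 4
E_2 = -13.606 eV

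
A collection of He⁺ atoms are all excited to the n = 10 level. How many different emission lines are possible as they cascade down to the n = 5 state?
15

The electron can occupy levels n = 5, 6, ..., 10 during de-excitation — that is m = 10 - 5 + 1 = 6 distinct levels.

The number of distinct spectral lines equals the number of ways to choose 2 of these m levels (each pair gives one possible emission transition):

Number of lines = m(m-1)/2 = 6×5/2 = 15

These correspond to all possible transitions between the 6 levels:
10 → 9, 10 → 8, 10 → 7, 10 → 6, 10 → 5, 9 → 8, 9 → 7, 9 → 6...

Each transition produces a photon with a unique energy (and thus wavelength). This count does not depend on Z.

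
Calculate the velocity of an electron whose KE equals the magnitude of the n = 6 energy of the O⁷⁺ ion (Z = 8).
2.9169e+06 m/s (or 0.97298% of c)

The binding energy at n = 6 for O⁷⁺ is:
E_6 = -13.6057 × 8²/6² = -24.1879111 eV
|E_6| = 24.1879111 eV

Convert to Joules:
KE = 24.1879111 eV × (1.602177 × 10⁻¹⁹ J/eV) = 3.875331e-18 J

Using KE = ½mv²:
v = √(2·KE/m_e)
v = √(2 × 3.875331e-18 J / 9.10938 × 10⁻³¹ kg)
v = 2.9169e+06 m/s

This is approximately 0.97298% the speed of light.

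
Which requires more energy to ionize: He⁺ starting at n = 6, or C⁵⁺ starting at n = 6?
C⁵⁺ at n = 6 (E = -13.605700 eV)

Using E_n = -13.6057 Z² / n² eV:

He⁺ (Z = 2) at n = 6:
E = -13.6057 × 2² / 6² = -13.6057 × 4 / 36 = -1.511744444 eV

C⁵⁺ (Z = 6) at n = 6:
E = -13.6057 × 6² / 6² = -13.6057 × 36 / 36 = -13.605700000 eV

Since -13.605700000 eV < -1.511744444 eV,
C⁵⁺ at n = 6 is more tightly bound (requires more energy to ionize).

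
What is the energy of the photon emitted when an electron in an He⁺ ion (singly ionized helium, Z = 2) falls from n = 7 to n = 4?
2.29076 eV

The energy levels are E_n = -13.6057 Z² eV / n².

Energy at n = 7: E_7 = -13.6057 × 2² / 7² = -1.11066939 eV
Energy at n = 4: E_4 = -13.6057 × 2² / 4² = -3.40142500 eV

For emission (electron falling to lower state), the photon energy is:
E_photon = E_7 - E_4 = |-1.11066939 - (-3.40142500)|
E_photon = 2.29076 eV

This energy is carried away by the emitted photon.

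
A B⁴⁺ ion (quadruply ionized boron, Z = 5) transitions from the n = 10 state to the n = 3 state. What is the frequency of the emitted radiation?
8.31600e+15 Hz

First, find the transition energy:
E_10 = -13.6057 × 5² / 10² = -3.40142500 eV
E_3 = -13.6057 × 5² / 3² = -37.79361111 eV
|ΔE| = |E_3 - E_10| = 34.39218611 eV

Convert to Joules: E = 34.39218611 eV × (1.602177 × 10⁻¹⁹ J/eV) = 5.5102370e-18 J

Using E = hf:
f = E/h = 5.5102370e-18 J / (6.62607 × 10⁻³⁴ J·s)
f = 8.31600e+15 Hz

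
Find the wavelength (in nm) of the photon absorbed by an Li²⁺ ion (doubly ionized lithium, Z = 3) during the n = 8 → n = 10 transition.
1800.03 nm

First, find the transition energy using E_n = -13.6057 Z² / n² eV:
E_8 = -13.6057 × 3² / 8² = -1.91330156 eV
E_10 = -13.6057 × 3² / 10² = -1.22451300 eV

Photon energy: |ΔE| = |E_10 - E_8| = 0.68878856 eV

Convert to wavelength using E = hc/λ with hc = 1239.84 eV·nm:
λ = hc/E = 1239.84 eV·nm / 0.68878856 eV
λ = 1800.03 nm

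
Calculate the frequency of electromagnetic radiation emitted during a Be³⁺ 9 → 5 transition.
1.46e+15 Hz

First, find the transition energy:
E_9 = -13.6057 × 4² / 9² = -2.68755 eV
E_5 = -13.6057 × 4² / 5² = -8.70765 eV
|ΔE| = |E_5 - E_9| = 6.02010 eV

Convert to Joules: E = 6.02010 eV × (1.602177 × 10⁻¹⁹ J/eV) = 9.6453e-19 J

Using E = hf:
f = E/h = 9.6453e-19 J / (6.62607 × 10⁻³⁴ J·s)
f = 1.46e+15 Hz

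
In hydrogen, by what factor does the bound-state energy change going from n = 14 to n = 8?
3.0625

Using E_n = -13.6057 Z² / n² eV with Z = 1:

E_8 = -13.6057 / 8² = -13.6057 / 64 = -0.2125890625 eV
E_14 = -13.6057 / 14² = -13.6057 / 196 = -0.0694168367 eV

The ratio is:
E_8/E_14 = (-0.2125890625) / (-0.0694168367)
E_8/E_14 = (-13.6057/64) / (-13.6057/196)
E_8/E_14 = 196/64
E_8/E_14 = 3.0625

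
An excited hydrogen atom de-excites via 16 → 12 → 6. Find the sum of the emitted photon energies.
0.32479 eV

The energy levels of hydrogen are E_n = -13.6057 / n² eV.

First transition (16 → 12):
ΔE₁ = |E_12 - E_16|
ΔE₁ = |-0.09448402778 - (-0.05314726563)| = 0.04133676 eV

Second transition (12 → 6):
ΔE₂ = |E_6 - E_12|
ΔE₂ = |-0.37793611111 - (-0.09448402778)| = 0.28345208 eV

Total energy released:
E_total = ΔE₁ + ΔE₂ = 0.04133676 + 0.28345208 = 0.32479 eV

Note: This equals the direct transition 16 → 6: 0.32479 eV ✓
Energy is conserved regardless of the path taken.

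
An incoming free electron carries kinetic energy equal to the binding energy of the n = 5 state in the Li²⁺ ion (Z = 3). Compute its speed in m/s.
1.31262e+06 m/s (or 0.438% of c)

The binding energy at n = 5 for Li²⁺ is:
E_5 = -13.6057 × 3²/5² = -4.89805200 eV
|E_5| = 4.89805200 eV

Convert to Joules:
KE = 4.89805200 eV × (1.602177 × 10⁻¹⁹ J/eV) = 7.8475463e-19 J

Using KE = ½mv²:
v = √(2·KE/m_e)
v = √(2 × 7.8475463e-19 J / 9.10938 × 10⁻³¹ kg)
v = 1.31262e+06 m/s

This is approximately 0.438% the speed of light.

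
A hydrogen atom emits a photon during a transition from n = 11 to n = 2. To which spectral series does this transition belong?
Balmer series

The spectral series in hydrogen are named based on the final (lower) energy level:
- Lyman series: n_final = 1 (ultraviolet)
- Balmer series: n_final = 2 (visible/near-UV)
- Paschen series: n_final = 3 (infrared)
- Brackett series: n_final = 4 (infrared)
- Pfund series: n_final = 5 (far infrared)

Since this transition ends at n = 2, it belongs to the Balmer series.

For reference, this 11 → 2 line has photon energy
ΔE = 13.6057 eV × (1/2² - 1/11²) = 3.288981 eV,
corresponding to wavelength λ = hc/ΔE = 1239.84 eV·nm / 3.288981 eV = 376.97 nm in the visible/near-UV region.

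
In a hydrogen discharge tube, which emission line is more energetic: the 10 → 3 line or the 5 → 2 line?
5 → 2

Calculate the energy for each transition:

Transition 10 → 3:
ΔE₁ = |E_3 - E_10| = |-13.6057/3² - (-13.6057/10²)|
ΔE₁ = |-1.5117444444 - (-0.1360570000)| = 1.3756874 eV

Transition 5 → 2:
ΔE₂ = |E_2 - E_5| = |-13.6057/2² - (-13.6057/5²)|
ΔE₂ = |-3.4014250000 - (-0.5442280000)| = 2.8571970 eV

Since 2.8571970 eV > 1.3756874 eV, the transition 5 → 2 emits the more energetic photon.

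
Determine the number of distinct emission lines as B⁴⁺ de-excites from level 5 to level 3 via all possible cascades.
3

The electron can occupy levels n = 3, 4, ..., 5 during de-excitation — that is m = 5 - 3 + 1 = 3 distinct levels.

The number of distinct spectral lines equals the number of ways to choose 2 of these m levels (each pair gives one possible emission transition):

Number of lines = m(m-1)/2 = 3×2/2 = 3

These correspond to all possible transitions between the 3 levels:
5 → 4, 5 → 3, 4 → 3

Each transition produces a photon with a unique energy (and thus wavelength). This count does not depend on Z.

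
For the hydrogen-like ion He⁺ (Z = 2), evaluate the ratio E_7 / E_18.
6.61224

Using E_n = -13.6057 Z² / n² eV with Z = 2:

E_7 = -13.6057 × 2² / 7² = -54.4228 / 49 = -1.11066938776 eV
E_18 = -13.6057 × 2² / 18² = -54.4228 / 324 = -0.16797160494 eV

The ratio is:
E_7/E_18 = (-1.11066938776) / (-0.16797160494)
E_7/E_18 = (-54.4228/49) / (-54.4228/324)
E_7/E_18 = 324/49
E_7/E_18 = 6.61224
(Note: the Z² factors cancel in the ratio.)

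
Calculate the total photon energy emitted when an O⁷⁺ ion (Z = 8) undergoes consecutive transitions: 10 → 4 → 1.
862.06 eV

The energy levels of O⁷⁺ are E_n = -13.6057 × 8² / n² eV.

First transition (10 → 4):
ΔE₁ = |E_4 - E_10|
ΔE₁ = |-54.42280000 - (-8.70764800)| = 45.71515 eV

Second transition (4 → 1):
ΔE₂ = |E_1 - E_4|
ΔE₂ = |-870.76480000 - (-54.42280000)| = 816.34200 eV

Total energy released:
E_total = ΔE₁ + ΔE₂ = 45.71515 + 816.34200 = 862.06 eV

Note: This equals the direct transition 10 → 1: 862.06 eV ✓
Energy is conserved regardless of the path taken.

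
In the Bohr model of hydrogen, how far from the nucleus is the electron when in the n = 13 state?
8.9431 nm (or 89.4309 Å)

The Bohr radius formula is:
r_n = n² a₀ / Z

where a₀ = 0.0529177 nm is the Bohr radius.

For H (Z = 1) at n = 13:
r_13 = 13² × 0.0529177 nm / 1
r_13 = 169 × 0.0529177 nm / 1
r_13 = 8.94309 nm / 1
r_13 = 8.9431 nm

The electron orbits at approximately 8.9431 nm from the nucleus.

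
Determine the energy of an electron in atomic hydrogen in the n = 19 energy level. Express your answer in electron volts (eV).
-0.038 eV

The energy levels of a hydrogen-like atom are given by:
E_n = -13.6057 eV / n²

For n = 19:
E_19 = -13.6057 eV / 19²
E_19 = -13.6057 eV / 361
E_19 = -0.038 eV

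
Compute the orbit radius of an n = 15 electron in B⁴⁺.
2.3813 nm (or 23.8130 Å)

The Bohr radius formula is:
r_n = n² a₀ / Z

where a₀ = 0.0529177 nm is the Bohr radius.

For B⁴⁺ (Z = 5) at n = 15:
r_15 = 15² × 0.0529177 nm / 5
r_15 = 225 × 0.0529177 nm / 5
r_15 = 11.90648 nm / 5
r_15 = 2.3813 nm

The electron orbits at approximately 2.3813 nm from the nucleus.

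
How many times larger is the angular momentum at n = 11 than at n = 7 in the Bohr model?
1.571429

In the Bohr model, L_n = nℏ, so the ratio is purely the ratio of quantum numbers:

L_11/L_7 = 11ℏ / 7ℏ = 11/7 = 1.571429

The angular momentum scales linearly with n.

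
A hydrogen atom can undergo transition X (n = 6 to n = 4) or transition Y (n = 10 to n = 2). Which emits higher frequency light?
10 → 2

Calculate the energy for each transition:

Transition 6 → 4:
ΔE₁ = |E_4 - E_6| = |-13.6057/4² - (-13.6057/6²)|
ΔE₁ = |-0.85035625 - (-0.37793611)| = 0.47242 eV

Transition 10 → 2:
ΔE₂ = |E_2 - E_10| = |-13.6057/2² - (-13.6057/10²)|
ΔE₂ = |-3.40142500 - (-0.13605700)| = 3.26537 eV

Since 3.26537 eV > 0.47242 eV, the transition 10 → 2 emits the more energetic photon.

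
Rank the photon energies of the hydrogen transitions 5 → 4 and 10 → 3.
10 → 3

Calculate the energy for each transition:

Transition 5 → 4:
ΔE₁ = |E_4 - E_5| = |-13.6057/4² - (-13.6057/5²)|
ΔE₁ = |-0.850356250000 - (-0.544228000000)| = 0.306128250 eV

Transition 10 → 3:
ΔE₂ = |E_3 - E_10| = |-13.6057/3² - (-13.6057/10²)|
ΔE₂ = |-1.511744444444 - (-0.136057000000)| = 1.375687444 eV

Since 1.375687444 eV > 0.306128250 eV, the transition 10 → 3 emits the more energetic photon.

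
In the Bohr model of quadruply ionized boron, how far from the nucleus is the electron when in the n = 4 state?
0.169337 nm (or 1.693367 Å)

The Bohr radius formula is:
r_n = n² a₀ / Z

where a₀ = 0.052917721 nm is the Bohr radius.

For B⁴⁺ (Z = 5) at n = 4:
r_4 = 4² × 0.052917721 nm / 5
r_4 = 16 × 0.052917721 nm / 5
r_4 = 0.8466835 nm / 5
r_4 = 0.169337 nm

The electron orbits at approximately 0.169337 nm from the nucleus.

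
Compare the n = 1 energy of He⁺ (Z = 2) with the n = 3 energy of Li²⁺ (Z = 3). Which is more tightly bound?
He⁺ at n = 1 (E = -54.42 eV)

Using E_n = -13.6057 Z² / n² eV:

He⁺ (Z = 2) at n = 1:
E = -13.6057 × 2² / 1² = -13.6057 × 4 / 1 = -54.42280 eV

Li²⁺ (Z = 3) at n = 3:
E = -13.6057 × 3² / 3² = -13.6057 × 9 / 9 = -13.60570 eV

Since -54.42280 eV < -13.60570 eV,
He⁺ at n = 1 is more tightly bound (requires more energy to ionize).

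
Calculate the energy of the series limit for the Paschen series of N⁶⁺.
74.08 eV

The series limit corresponds to the transition from n = ∞ to n = 3.
This is the highest energy (shortest wavelength) transition in the Paschen series.

E_∞ = 0 eV
E_3 = -13.6057 × 7² / 3² = -74.08 eV

Energy at series limit:
ΔE = E_∞ - E_3 = 0 - (-74.08) = 74.08 eV

This energy equals the ionization energy from the n = 3 state of N⁶⁺.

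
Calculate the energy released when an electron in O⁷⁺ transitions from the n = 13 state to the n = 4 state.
49.2703 eV

The energy levels are E_n = -13.6057 Z² eV / n².

Energy at n = 13: E_13 = -13.6057 × 8² / 13² = -5.1524544 eV
Energy at n = 4: E_4 = -13.6057 × 8² / 4² = -54.4228000 eV

For emission (electron falling to lower state), the photon energy is:
E_photon = E_13 - E_4 = |-5.1524544 - (-54.4228000)|
E_photon = 49.2703 eV

This energy is carried away by the emitted photon.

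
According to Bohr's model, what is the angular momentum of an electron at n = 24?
2.531e-33 J·s (or 24ℏ)

In the Bohr model, angular momentum is quantized:
L = nℏ

where ℏ = h/(2π) = 1.05457e-34 J·s

For n = 24:
L = 24 × 1.05457e-34 J·s
L = 2.531e-33 J·s

This can also be written as L = 24ℏ.
The angular momentum is an integer multiple of the reduced Planck constant.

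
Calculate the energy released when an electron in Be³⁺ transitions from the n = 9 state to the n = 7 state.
1.7551 eV

The energy levels are E_n = -13.6057 Z² eV / n².

Energy at n = 9: E_9 = -13.6057 × 4² / 9² = -2.6875457 eV
Energy at n = 7: E_7 = -13.6057 × 4² / 7² = -4.4426776 eV

For emission (electron falling to lower state), the photon energy is:
E_photon = E_9 - E_7 = |-2.6875457 - (-4.4426776)|
E_photon = 1.7551 eV

This energy is carried away by the emitted photon.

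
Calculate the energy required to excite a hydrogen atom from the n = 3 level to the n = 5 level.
0.967516 eV

The energy levels of a hydrogen-like atom are E_n = -13.6057 eV / n².

Energy at n = 3: E_3 = -13.6057 / 3² = -1.511744444 eV
Energy at n = 5: E_5 = -13.6057 / 5² = -0.544228000 eV

The excitation energy is the difference:
ΔE = E_5 - E_3
ΔE = -0.544228000 - (-1.511744444)
ΔE = 0.967516 eV

Since this is positive, energy must be absorbed (photon absorption).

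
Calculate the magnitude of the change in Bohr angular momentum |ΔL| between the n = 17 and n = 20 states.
3.16372e-34 J·s (or 3ℏ)

In the Bohr model, L_n = nℏ where ℏ = 1.0545718e-34 J·s.

L_20 = 20ℏ = 2.1091436e-33 J·s
L_17 = 17ℏ = 1.7927721e-33 J·s

ΔL = L_20 - L_17 = (20 - 17)ℏ = 3ℏ
ΔL = 3 × 1.0545718e-34 J·s = 3.16372e-34 J·s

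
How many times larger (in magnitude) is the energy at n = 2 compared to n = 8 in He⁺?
16.000

Using E_n = -13.6057 Z² / n² eV with Z = 2:

E_2 = -13.6057 × 2² / 2² = -54.4228 / 4 = -13.605700000 eV
E_8 = -13.6057 × 2² / 8² = -54.4228 / 64 = -0.850356250 eV

The ratio is:
E_2/E_8 = (-13.605700000) / (-0.850356250)
E_2/E_8 = (-54.4228/4) / (-54.4228/64)
E_2/E_8 = 64/4
E_2/E_8 = 16.000
(Note: the Z² factors cancel in the ratio.)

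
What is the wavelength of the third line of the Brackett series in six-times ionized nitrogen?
44.18 nm

The lines of a series are numbered from the longest wavelength (smallest ΔE) outward; the third line is the transition from n = n_f + 3 to n_f.
The Brackett series has all transitions ending at n_f = 4.

For N⁶⁺ (Z = 7), the third line (γ-line) is the jump from n = 7 to n = 4:
E_7 = -13.6057 × 7² / 7² = -13.6057 eV
E_4 = -13.6057 × 7² / 4² = -41.6675 eV
ΔE = E_7 - E_4 = 28.0618 eV

λ = hc/E = 1239.84 eV·nm / 28.0618 eV
λ = 44.18 nm

This is the γ-line of the Brackett series in N⁶⁺.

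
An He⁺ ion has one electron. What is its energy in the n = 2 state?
-13.605700 eV

For hydrogen-like ions, the energy levels scale with Z²:
E_n = -13.6057 Z² / n² eV

For He⁺ (Z = 2) at n = 2:
E_2 = -13.6057 × 2² / 2²
E_2 = -13.6057 × 4 / 4
E_2 = -54.4228 / 4
E_2 = -13.605700 eV

The energy is 4 times more negative than hydrogen at the same n due to the stronger nuclear charge.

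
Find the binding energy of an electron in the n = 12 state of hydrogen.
0.09448 eV

The ionization energy is the energy needed to remove the electron completely (n → ∞).

For hydrogen, E_n = -13.6057 eV / n².

At n = 12: E_12 = -13.6057 / 12² = -0.09448403 eV
At n = ∞: E_∞ = 0 eV

Ionization energy = E_∞ - E_12 = 0 - (-0.09448403) = 0.09448403 eV
Ionization energy ≈ 0.09448 eV

This is also called the binding energy of the electron in state n = 12.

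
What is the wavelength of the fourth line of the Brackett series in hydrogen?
1944.03228 nm

The lines of a series are numbered from the longest wavelength (smallest ΔE) outward; the fourth line is the transition from n = n_f + 4 to n_f.
The Brackett series has all transitions ending at n_f = 4.

For H, the fourth line (δ-line) is the jump from n = 8 to n = 4:
E_8 = -13.6057 / 8² = -0.21258906250 eV
E_4 = -13.6057 / 4² = -0.85035625000 eV
ΔE = E_8 - E_4 = 0.63776718750 eV

λ = hc/E = 1239.84 eV·nm / 0.63776718750 eV
λ = 1944.03228 nm

This is the δ-line of the Brackett series in H.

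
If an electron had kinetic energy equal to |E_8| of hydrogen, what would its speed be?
2.7346e+05 m/s (or 0.091% of c)

The binding energy at n = 8 for hydrogen is:
E_8 = -13.6057/8² = -0.21258906 eV
|E_8| = 0.21258906 eV

Convert to Joules:
KE = 0.21258906 eV × (1.602177 × 10⁻¹⁹ J/eV) = 3.406053e-20 J

Using KE = ½mv²:
v = √(2·KE/m_e)
v = √(2 × 3.406053e-20 J / 9.10938 × 10⁻³¹ kg)
v = 2.7346e+05 m/s

This is approximately 0.091% the speed of light.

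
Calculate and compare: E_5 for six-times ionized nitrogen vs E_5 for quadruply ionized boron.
N⁶⁺ at n = 5 (E = -26.6672 eV)

Using E_n = -13.6057 Z² / n² eV:

N⁶⁺ (Z = 7) at n = 5:
E = -13.6057 × 7² / 5² = -13.6057 × 49 / 25 = -26.6671720 eV

B⁴⁺ (Z = 5) at n = 5:
E = -13.6057 × 5² / 5² = -13.6057 × 25 / 25 = -13.6057000 eV

Since -26.6671720 eV < -13.6057000 eV,
N⁶⁺ at n = 5 is more tightly bound (requires more energy to ionize).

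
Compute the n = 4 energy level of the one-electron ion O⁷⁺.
-54.4228 eV

For hydrogen-like ions, the energy levels scale with Z²:
E_n = -13.6057 Z² / n² eV

For O⁷⁺ (Z = 8) at n = 4:
E_4 = -13.6057 × 8² / 4²
E_4 = -13.6057 × 64 / 16
E_4 = -870.7648 / 16
E_4 = -54.4228 eV

The energy is 64 times more negative than hydrogen at the same n due to the stronger nuclear charge.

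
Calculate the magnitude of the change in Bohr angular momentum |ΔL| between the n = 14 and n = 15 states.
1.05457e-34 J·s (or 1ℏ)

In the Bohr model, L_n = nℏ where ℏ = 1.0545718e-34 J·s.

L_15 = 15ℏ = 1.5818577e-33 J·s
L_14 = 14ℏ = 1.4764005e-33 J·s

ΔL = L_15 - L_14 = (15 - 14)ℏ = 1ℏ
ΔL = 1 × 1.0545718e-34 J·s = 1.05457e-34 J·s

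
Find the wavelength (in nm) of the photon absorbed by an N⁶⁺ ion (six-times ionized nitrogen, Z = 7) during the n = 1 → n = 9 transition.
1.88 nm

First, find the transition energy using E_n = -13.6057 Z² / n² eV:
E_1 = -13.6057 × 7² / 1² = -666.6793 eV
E_9 = -13.6057 × 7² / 9² = -8.2306 eV

Photon energy: |ΔE| = |E_9 - E_1| = 658.4487 eV

Convert to wavelength using E = hc/λ with hc = 1239.84 eV·nm:
λ = hc/E = 1239.84 eV·nm / 658.4487 eV
λ = 1.88 nm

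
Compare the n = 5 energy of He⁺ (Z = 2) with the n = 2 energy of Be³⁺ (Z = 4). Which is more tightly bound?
Be³⁺ at n = 2 (E = -54.4228 eV)

Using E_n = -13.6057 Z² / n² eV:

He⁺ (Z = 2) at n = 5:
E = -13.6057 × 2² / 5² = -13.6057 × 4 / 25 = -2.1769120 eV

Be³⁺ (Z = 4) at n = 2:
E = -13.6057 × 4² / 2² = -13.6057 × 16 / 4 = -54.4228000 eV

Since -54.4228000 eV < -2.1769120 eV,
Be³⁺ at n = 2 is more tightly bound (requires more energy to ionize).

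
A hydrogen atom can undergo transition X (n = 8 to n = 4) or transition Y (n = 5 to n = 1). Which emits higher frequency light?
5 → 1

Calculate the energy for each transition:

Transition 8 → 4:
ΔE₁ = |E_4 - E_8| = |-13.6057/4² - (-13.6057/8²)|
ΔE₁ = |-0.8503562500 - (-0.2125890625)| = 0.6377672 eV

Transition 5 → 1:
ΔE₂ = |E_1 - E_5| = |-13.6057/1² - (-13.6057/5²)|
ΔE₂ = |-13.6057000000 - (-0.5442280000)| = 13.0614720 eV

Since 13.0614720 eV > 0.6377672 eV, the transition 5 → 1 emits the more energetic photon.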